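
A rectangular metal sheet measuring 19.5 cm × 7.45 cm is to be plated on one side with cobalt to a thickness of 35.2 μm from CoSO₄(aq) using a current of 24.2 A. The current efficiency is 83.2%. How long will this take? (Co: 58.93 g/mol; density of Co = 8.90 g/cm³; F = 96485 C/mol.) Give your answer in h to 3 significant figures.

0.206 h

Plated area = 19.5 × 7.45 = 145.3 cm²
Volume = 145.3 × 35.2×10⁻⁴ cm = 0.5115 cm³
m(Co) = 0.5115 × 8.90 = 4.552 g
n(Co) = 4.552 / 58.93 = 0.07724 mol; n(e⁻) = 2 × 0.07724 = 0.1545 mol
Q = 0.1545 × 96485 / 0.832 = 17920 C
t = 17920 / 24.2 = 740.5 s = 0.206 h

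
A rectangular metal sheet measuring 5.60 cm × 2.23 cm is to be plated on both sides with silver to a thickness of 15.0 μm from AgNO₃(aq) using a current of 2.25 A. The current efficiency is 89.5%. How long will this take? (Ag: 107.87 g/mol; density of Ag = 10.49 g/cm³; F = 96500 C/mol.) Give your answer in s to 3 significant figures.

175 s

Plated area = 2 × 5.60 × 2.23 = 24.98 cm²
Volume = 24.98 × 15.0×10⁻⁴ cm = 0.03747 cm³
m(Ag) = 0.03747 × 10.49 = 0.3931 g
n(Ag) = 0.3931 / 107.87 = 0.003644 mol; n(e⁻) = 0.003644 mol
Q = 0.003644 × 96500 / 0.895 = 392.9 C
t = 392.9 / 2.25 = 174.6 s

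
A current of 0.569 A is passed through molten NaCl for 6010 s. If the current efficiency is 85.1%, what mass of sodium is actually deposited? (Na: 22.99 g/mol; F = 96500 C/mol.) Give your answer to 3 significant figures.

0.693 g

Q = 0.569 × 6010 = 3420 C
n(e⁻) = 3420 / 96500 = 0.03544 mol
Na⁺ + e⁻ → Na, so theoretical m(Na) = 0.03544 × 22.99 = 0.8148 g
Actual mass = 85.1% × 0.8148 = 0.693 g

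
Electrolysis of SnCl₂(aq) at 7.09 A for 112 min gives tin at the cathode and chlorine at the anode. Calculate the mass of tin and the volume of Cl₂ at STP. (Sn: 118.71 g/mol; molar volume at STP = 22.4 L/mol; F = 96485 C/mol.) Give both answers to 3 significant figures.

Q = 7.09 × 6720 = 47640 C; n(e⁻) = 47640 / 96485 = 0.4938 mol
Cathode: Sn²⁺ + 2e⁻ → Sn → n(Sn) = 0.4938/2 = 0.2469 mol → 29.3 g
Anode: 2Cl⁻ → Cl₂ + 2e⁻ → n(Cl₂) = 0.4938/2 = 0.2469 mol → 5.53 L

29.3 g Sn; 5.53 L Cl₂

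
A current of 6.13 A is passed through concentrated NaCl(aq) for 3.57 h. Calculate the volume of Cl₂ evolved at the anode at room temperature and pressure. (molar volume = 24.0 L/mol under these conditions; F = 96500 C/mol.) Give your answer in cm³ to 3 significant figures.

Q = It = 6.13 × 12852 = 78780 C
Moles of electrons = 78780 / 96500 = 0.8164 mol
2Cl⁻ → Cl₂ + 2e⁻, so n(Cl₂) = 0.8164 / 2 = 0.4082 mol
V = 0.4082 × 24.0 = 9.797 L
= 9800 cm³

9800 cm³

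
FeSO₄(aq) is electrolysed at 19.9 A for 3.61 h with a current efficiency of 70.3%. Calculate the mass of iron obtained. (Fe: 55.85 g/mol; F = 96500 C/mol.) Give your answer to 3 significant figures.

Q = 19.9 × 12996 = 2.586×10^5 C
n(e⁻) = 2.586×10^5 / 96500 = 2.680 mol
Fe²⁺ + 2e⁻ → Fe, so theoretical m(Fe) = 1.340 × 55.85 = 74.84 g
Actual mass = 70.3% × 74.84 = 52.6 g

52.6 g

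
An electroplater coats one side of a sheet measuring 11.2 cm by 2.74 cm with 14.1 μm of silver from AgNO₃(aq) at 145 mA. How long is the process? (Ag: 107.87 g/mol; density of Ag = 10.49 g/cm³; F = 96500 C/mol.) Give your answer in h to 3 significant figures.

0.778 h

Plated area = 11.2 × 2.74 = 30.69 cm²
Volume = 30.69 × 14.1×10⁻⁴ cm = 0.04327 cm³
m(Ag) = 0.04327 × 10.49 = 0.4539 g
n(Ag) = 0.4539 / 107.87 = 0.004208 mol; n(e⁻) = 0.004208 mol
Q = 0.004208 × 96500 = 406.1 C
t = 406.1 / 0.145 = 2801 s = 0.778 h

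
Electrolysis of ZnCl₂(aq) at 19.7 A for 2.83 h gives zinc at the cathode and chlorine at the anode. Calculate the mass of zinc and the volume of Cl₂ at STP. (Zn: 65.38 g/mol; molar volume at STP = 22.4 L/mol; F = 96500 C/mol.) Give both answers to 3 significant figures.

Q = 19.7 × 10188 = 2.007×10^5 C; n(e⁻) = 2.007×10^5 / 96500 = 2.080 mol
Cathode: Zn²⁺ + 2e⁻ → Zn → n(Zn) = 2.080/2 = 1.040 mol → 68.0 g
Anode: 2Cl⁻ → Cl₂ + 2e⁻ → n(Cl₂) = 2.080/2 = 1.040 mol → 23.3 L

68.0 g Zn; 23.3 L Cl₂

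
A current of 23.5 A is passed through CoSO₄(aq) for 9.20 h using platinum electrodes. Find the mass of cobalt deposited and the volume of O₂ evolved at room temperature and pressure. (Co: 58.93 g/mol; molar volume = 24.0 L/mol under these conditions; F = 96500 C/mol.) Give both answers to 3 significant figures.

238 g Co; 48.4 L O₂

Q = 23.5 × 33120 = 7.783×10^5 C; n(e⁻) = 7.783×10^5 / 96500 = 8.065 mol
Cathode: Co²⁺ + 2e⁻ → Co → n(Co) = 8.065/2 = 4.033 mol → 238 g
Anode: 2H₂O → O₂ + 4H⁺ + 4e⁻ → n(O₂) = 8.065/4 = 2.016 mol → 48.4 L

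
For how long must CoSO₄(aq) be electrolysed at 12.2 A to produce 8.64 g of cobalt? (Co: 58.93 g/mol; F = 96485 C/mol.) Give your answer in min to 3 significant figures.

38.7 min

n(Co) = 8.64 / 58.93 = 0.1466 mol
Co²⁺ + 2e⁻ → Co, so n(e⁻) = 2 × 0.1466 = 0.2932 mol
Q = 0.2932 × 96485 = 28290 C
t = Q / I = 28290 / 12.2 = 2319 s = 38.7 min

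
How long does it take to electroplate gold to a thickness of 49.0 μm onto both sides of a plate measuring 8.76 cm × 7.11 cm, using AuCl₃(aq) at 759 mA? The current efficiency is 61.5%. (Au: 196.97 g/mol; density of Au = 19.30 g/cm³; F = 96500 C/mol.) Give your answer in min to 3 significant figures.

618 min

Plated area = 2 × 8.76 × 7.11 = 124.6 cm²
Volume = 124.6 × 49.0×10⁻⁴ cm = 0.6105 cm³
m(Au) = 0.6105 × 19.30 = 11.78 g
n(Au) = 11.78 / 196.97 = 0.05981 mol; n(e⁻) = 3 × 0.05981 = 0.1794 mol
Q = 0.1794 × 96500 / 0.615 = 28150 C
t = 28150 / 0.759 = 37090 s = 618 min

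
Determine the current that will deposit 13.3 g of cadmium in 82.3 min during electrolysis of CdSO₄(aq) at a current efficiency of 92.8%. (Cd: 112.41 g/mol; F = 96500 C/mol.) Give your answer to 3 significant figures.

n(Cd) = 13.3 / 112.41 = 0.1183 mol
Cd²⁺ + 2e⁻ → Cd, so n(e⁻) = 2 × 0.1183 = 0.2366 mol
Q = 0.2366 × 96500 / 0.928 = 24600 C
I = Q / t = 24600 / 4938 s = 4.98 A

4.98 A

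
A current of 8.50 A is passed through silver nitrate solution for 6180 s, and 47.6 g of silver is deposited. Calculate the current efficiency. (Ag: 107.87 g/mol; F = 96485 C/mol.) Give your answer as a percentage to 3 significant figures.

81.1%

Q = 8.50 × 6180 = 52530 C
n(e⁻) = 52530 / 96485 = 0.5444 mol
Ag⁺ + e⁻ → Ag, so theoretical n(Ag) = 0.5444 mol → 58.72 g
Efficiency = 47.6 / 58.72 = 0.8106 = 81.1%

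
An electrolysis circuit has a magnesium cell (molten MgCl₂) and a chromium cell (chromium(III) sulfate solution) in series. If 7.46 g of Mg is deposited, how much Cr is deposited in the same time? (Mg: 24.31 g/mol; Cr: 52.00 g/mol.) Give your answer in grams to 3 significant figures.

10.6 g

n(Mg) = 7.46 / 24.31 = 0.3069 mol
Mg²⁺ + 2e⁻ → Mg, so n(e⁻) = 2 × 0.3069 = 0.6138 mol
The cells are in series, so the same charge (and hence the same n(e⁻) = 0.6138 mol) passes through both.
Cr³⁺ + 3e⁻ → Cr, so n(Cr) = 0.6138 / 3 = 0.2046 mol
m(Cr) = 0.2046 × 52.00 = 10.6 g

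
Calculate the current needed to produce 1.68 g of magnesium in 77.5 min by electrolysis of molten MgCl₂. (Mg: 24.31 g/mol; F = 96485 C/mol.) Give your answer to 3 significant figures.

n(Mg) = 1.68 / 24.31 = 0.06911 mol
Mg²⁺ + 2e⁻ → Mg, so n(e⁻) = 2 × 0.06911 = 0.1382 mol
Q = 0.1382 × 96485 = 13330 C
I = Q / t = 13330 / 4650 s = 2.87 A

2.87 A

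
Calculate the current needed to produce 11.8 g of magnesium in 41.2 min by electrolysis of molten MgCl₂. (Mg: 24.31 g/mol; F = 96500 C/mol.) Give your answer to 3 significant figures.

n(Mg) = 11.8 / 24.31 = 0.4854 mol
Mg²⁺ + 2e⁻ → Mg, so n(e⁻) = 2 × 0.4854 = 0.9708 mol
Q = 0.9708 × 96500 = 93680 C
I = Q / t = 93680 / 2472 s = 37.9 A

37.9 A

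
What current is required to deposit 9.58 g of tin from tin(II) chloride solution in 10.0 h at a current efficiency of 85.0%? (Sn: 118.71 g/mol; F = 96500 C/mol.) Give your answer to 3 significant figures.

0.509 A

n(Sn) = 9.58 / 118.71 = 0.08070 mol
Sn²⁺ + 2e⁻ → Sn, so n(e⁻) = 2 × 0.08070 = 0.1614 mol
Q = 0.1614 × 96500 / 0.850 = 18320 C
I = Q / t = 18320 / 36000 s = 0.509 A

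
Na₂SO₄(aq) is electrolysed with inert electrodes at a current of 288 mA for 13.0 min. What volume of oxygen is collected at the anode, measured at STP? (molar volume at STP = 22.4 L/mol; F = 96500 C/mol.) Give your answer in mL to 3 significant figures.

13.0 mL

Charge passed = 0.288 × 780 = 224.6 C
Moles of electrons = 224.6 / 96500 = 0.002327 mol
2H₂O → O₂ + 4H⁺ + 4e⁻, so n(O₂) = 0.002327 / 4 = 5.818×10^-4 mol
V = 5.818×10^-4 × 22.4 = 0.01303 L
= 13.0 mL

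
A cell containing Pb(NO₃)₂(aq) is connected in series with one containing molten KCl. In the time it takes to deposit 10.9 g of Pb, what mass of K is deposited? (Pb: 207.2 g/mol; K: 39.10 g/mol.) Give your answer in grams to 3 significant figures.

4.11 g

n(Pb) = 10.9 / 207.2 = 0.05261 mol
Pb²⁺ + 2e⁻ → Pb, so n(e⁻) = 2 × 0.05261 = 0.1052 mol
The cells are in series, so the same charge (and hence the same n(e⁻) = 0.1052 mol) passes through both.
K⁺ + e⁻ → K, so n(K) = 0.1052 mol
m(K) = 0.1052 × 39.10 = 4.11 g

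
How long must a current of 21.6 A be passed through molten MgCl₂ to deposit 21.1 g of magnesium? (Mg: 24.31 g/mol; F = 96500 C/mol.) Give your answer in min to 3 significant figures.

129 min

n(Mg) = 21.1 / 24.31 = 0.8680 mol
Mg²⁺ + 2e⁻ → Mg, so n(e⁻) = 2 × 0.8680 = 1.736 mol
Q = 1.736 × 96500 = 1.675×10^5 C
t = Q / I = 1.675×10^5 / 21.6 = 7755 s = 129 min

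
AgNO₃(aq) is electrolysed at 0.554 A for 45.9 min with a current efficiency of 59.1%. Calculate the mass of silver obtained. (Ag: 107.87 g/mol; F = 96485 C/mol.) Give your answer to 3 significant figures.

1.01 g

Q = 0.554 × 2754 = 1526 C
n(e⁻) = 1526 / 96485 = 0.01582 mol
Ag⁺ + e⁻ → Ag, so theoretical m(Ag) = 0.01582 × 107.87 = 1.707 g
Actual mass = 59.1% × 1.707 = 1.01 g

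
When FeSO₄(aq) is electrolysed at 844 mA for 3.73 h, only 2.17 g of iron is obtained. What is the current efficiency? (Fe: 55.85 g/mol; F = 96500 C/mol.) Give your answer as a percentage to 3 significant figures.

66.2%

Q = 0.844 × 13428 = 11330 C
n(e⁻) = 11330 / 96500 = 0.1174 mol
Fe²⁺ + 2e⁻ → Fe, so theoretical n(Fe) = 0.05870 mol → 3.278 g
Efficiency = 2.17 / 3.278 = 0.6620 = 66.2%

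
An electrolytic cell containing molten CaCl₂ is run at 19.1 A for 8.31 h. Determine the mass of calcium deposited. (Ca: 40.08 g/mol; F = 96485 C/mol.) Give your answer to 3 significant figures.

Q = It = 19.1 × 29916 = 5.714×10^5 C
n(e⁻) = 5.714×10^5 / 96485 = 5.922 mol
Ca²⁺ + 2e⁻ → Ca, so n(Ca) = 5.922 / 2 = 2.961 mol
m = 2.961 × 40.08 = 119 g

119 g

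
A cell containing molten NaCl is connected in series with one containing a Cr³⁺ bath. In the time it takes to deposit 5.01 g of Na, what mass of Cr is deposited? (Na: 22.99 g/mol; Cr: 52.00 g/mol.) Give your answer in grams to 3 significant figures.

3.78 g

n(Na) = 5.01 / 22.99 = 0.2179 mol
Na⁺ + e⁻ → Na, so n(e⁻) = 0.2179 mol
Same current for the same time ⇒ same n(e⁻) = 0.2179 mol in both cells.
Cr³⁺ + 3e⁻ → Cr, so n(Cr) = 0.2179 / 3 = 0.07263 mol
m(Cr) = 0.07263 × 52.00 = 3.78 g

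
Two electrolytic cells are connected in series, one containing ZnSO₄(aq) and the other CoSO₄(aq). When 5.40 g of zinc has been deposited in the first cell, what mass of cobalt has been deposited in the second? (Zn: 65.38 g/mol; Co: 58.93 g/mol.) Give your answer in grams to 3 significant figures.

n(Zn) = 5.40 / 65.38 = 0.08259 mol
Zn²⁺ + 2e⁻ → Zn, so n(e⁻) = 2 × 0.08259 = 0.1652 mol
The cells are in series, so the same charge (and hence the same n(e⁻) = 0.1652 mol) passes through both.
Co²⁺ + 2e⁻ → Co, so n(Co) = 0.1652 / 2 = 0.08260 mol
m(Co) = 0.08260 × 58.93 = 4.87 g

4.87 g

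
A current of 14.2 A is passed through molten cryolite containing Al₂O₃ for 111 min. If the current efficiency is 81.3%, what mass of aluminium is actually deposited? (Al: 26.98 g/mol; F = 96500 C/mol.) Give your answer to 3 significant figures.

7.17 g

Q = 14.2 × 6660 = 94570 C
n(e⁻) = 94570 / 96500 = 0.9800 mol
Al³⁺ + 3e⁻ → Al, so theoretical m(Al) = 0.3267 × 26.98 = 8.814 g
Actual mass = 81.3% × 8.814 = 7.17 g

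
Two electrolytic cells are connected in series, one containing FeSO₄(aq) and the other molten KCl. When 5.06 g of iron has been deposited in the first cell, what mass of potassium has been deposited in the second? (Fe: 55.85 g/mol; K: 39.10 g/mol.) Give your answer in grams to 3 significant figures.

n(Fe) = 5.06 / 55.85 = 0.09060 mol
Fe²⁺ + 2e⁻ → Fe, so n(e⁻) = 2 × 0.09060 = 0.1812 mol
The cells are in series, so the same charge (and hence the same n(e⁻) = 0.1812 mol) passes through both.
K⁺ + e⁻ → K, so n(K) = 0.1812 mol
m(K) = 0.1812 × 39.10 = 7.08 g

7.08 g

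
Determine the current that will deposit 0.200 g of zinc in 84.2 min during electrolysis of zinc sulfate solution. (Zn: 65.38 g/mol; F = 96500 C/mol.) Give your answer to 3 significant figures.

0.117 A

n(Zn) = 0.200 / 65.38 = 0.003059 mol
Zn²⁺ + 2e⁻ → Zn, so n(e⁻) = 2 × 0.003059 = 0.006118 mol
Q = 0.006118 × 96500 = 590.4 C
I = Q / t = 590.4 / 5052 s = 0.117 A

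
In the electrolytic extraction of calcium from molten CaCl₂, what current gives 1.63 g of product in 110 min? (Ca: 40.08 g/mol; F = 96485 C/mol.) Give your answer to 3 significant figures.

n(Ca) = 1.63 / 40.08 = 0.04067 mol
Ca²⁺ + 2e⁻ → Ca, so n(e⁻) = 2 × 0.04067 = 0.08134 mol
Q = 0.08134 × 96485 = 7848 C
I = Q / t = 7848 / 6600 s = 1.19 A

1.19 A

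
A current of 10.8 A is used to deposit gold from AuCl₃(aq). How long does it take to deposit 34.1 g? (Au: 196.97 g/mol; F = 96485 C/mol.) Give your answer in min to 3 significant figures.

77.3 min

n(Au) = 34.1 / 196.97 = 0.1731 mol
Au³⁺ + 3e⁻ → Au, so n(e⁻) = 3 × 0.1731 = 0.5193 mol
Q = 0.5193 × 96485 = 50100 C
t = Q / I = 50100 / 10.8 = 4639 s = 77.3 min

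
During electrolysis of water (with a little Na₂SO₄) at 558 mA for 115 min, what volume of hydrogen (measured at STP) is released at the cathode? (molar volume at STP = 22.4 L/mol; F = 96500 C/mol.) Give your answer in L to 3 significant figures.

Charge passed = 0.558 × 6900 = 3850 C
Moles of electrons = 3850 / 96500 = 0.03990 mol
2H⁺ + 2e⁻ → H₂, so n(H₂) = 0.03990 / 2 = 0.01995 mol
V = 0.01995 × 22.4 = 0.4469 L

0.447 L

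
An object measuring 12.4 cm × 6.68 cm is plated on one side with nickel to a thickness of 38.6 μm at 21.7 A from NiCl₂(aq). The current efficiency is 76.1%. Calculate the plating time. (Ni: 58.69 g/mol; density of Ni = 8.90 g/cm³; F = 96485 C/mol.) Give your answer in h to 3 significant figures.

0.157 h

Plated area = 12.4 × 6.68 = 82.83 cm²
Volume = 82.83 × 38.6×10⁻⁴ cm = 0.3197 cm³
m(Ni) = 0.3197 × 8.90 = 2.845 g
n(Ni) = 2.845 / 58.69 = 0.04848 mol; n(e⁻) = 2 × 0.04848 = 0.09696 mol
Q = 0.09696 × 96485 / 0.761 = 12290 C
t = 12290 / 21.7 = 566.4 s = 0.157 h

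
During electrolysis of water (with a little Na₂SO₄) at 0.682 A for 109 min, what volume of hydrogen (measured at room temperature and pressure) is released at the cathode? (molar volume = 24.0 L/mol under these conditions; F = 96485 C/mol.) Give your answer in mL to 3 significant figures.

555 mL

Charge passed = 0.682 × 6540 = 4460 C
n(e⁻) = Q/F = 4460/96485 = 0.04622 mol
2H⁺ + 2e⁻ → H₂, so n(H₂) = 0.04622 / 2 = 0.02311 mol
V = 0.02311 × 24.0 = 0.5546 L
= 555 mL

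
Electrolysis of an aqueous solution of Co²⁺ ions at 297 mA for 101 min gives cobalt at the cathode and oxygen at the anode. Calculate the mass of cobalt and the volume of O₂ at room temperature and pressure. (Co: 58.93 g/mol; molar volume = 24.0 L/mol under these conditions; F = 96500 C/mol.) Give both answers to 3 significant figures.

0.550 g Co; 0.112 L O₂

Q = 0.297 × 6060 = 1800 C; n(e⁻) = 1800 / 96500 = 0.01865 mol
Cathode: Co²⁺ + 2e⁻ → Co → n(Co) = 0.01865/2 = 0.009325 mol → 0.550 g
Anode: 2H₂O → O₂ + 4H⁺ + 4e⁻ → n(O₂) = 0.01865/4 = 0.004663 mol → 0.112 L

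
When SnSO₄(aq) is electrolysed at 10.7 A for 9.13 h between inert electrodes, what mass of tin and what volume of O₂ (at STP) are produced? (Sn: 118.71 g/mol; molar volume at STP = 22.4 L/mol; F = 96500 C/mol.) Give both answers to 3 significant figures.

216 g Sn; 20.4 L O₂

Q = 10.7 × 32868 = 3.517×10^5 C; n(e⁻) = 3.517×10^5 / 96500 = 3.645 mol
Cathode: Sn²⁺ + 2e⁻ → Sn → n(Sn) = 3.645/2 = 1.823 mol → 216 g
Anode: 2H₂O → O₂ + 4H⁺ + 4e⁻ → n(O₂) = 3.645/4 = 0.9113 mol → 20.4 L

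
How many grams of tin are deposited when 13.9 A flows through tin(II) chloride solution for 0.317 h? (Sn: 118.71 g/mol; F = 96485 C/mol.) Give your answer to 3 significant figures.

9.76 g

Q = 13.9 A × 1141.2 s = 15860 C
n(e⁻) = Q/F = 15860/96485 = 0.1644 mol
Sn²⁺ + 2e⁻ → Sn, so n(Sn) = 0.1644 / 2 = 0.08220 mol
m = 0.08220 × 118.71 = 9.76 g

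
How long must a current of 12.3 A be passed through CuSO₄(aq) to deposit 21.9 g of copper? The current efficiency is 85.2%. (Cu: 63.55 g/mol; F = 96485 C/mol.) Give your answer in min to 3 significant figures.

106 min

n(Cu) = 21.9 / 63.55 = 0.3446 mol
Cu²⁺ + 2e⁻ → Cu, so n(e⁻) = 2 × 0.3446 = 0.6892 mol
Q = 0.6892 × 96485 / 0.852 = 78050 C
t = Q / I = 78050 / 12.3 = 6346 s = 106 min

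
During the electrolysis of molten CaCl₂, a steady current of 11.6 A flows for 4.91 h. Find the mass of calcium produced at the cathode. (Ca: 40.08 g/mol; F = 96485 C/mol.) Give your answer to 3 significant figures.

Q = 11.6 A × 17676 s = 2.050×10^5 C
n(e⁻) = 2.050×10^5 / 96485 = 2.125 mol
Ca²⁺ + 2e⁻ → Ca, so n(Ca) = 2.125 / 2 = 1.063 mol
m = 1.063 × 40.08 = 42.6 g

42.6 g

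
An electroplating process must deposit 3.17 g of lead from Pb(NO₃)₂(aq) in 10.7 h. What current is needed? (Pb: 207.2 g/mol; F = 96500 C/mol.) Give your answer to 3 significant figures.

n(Pb) = 3.17 / 207.2 = 0.01530 mol
Pb²⁺ + 2e⁻ → Pb, so n(e⁻) = 2 × 0.01530 = 0.03060 mol
Q = 0.03060 × 96500 = 2953 C
I = Q / t = 2953 / 38520 s = 0.0767 A

0.0767 A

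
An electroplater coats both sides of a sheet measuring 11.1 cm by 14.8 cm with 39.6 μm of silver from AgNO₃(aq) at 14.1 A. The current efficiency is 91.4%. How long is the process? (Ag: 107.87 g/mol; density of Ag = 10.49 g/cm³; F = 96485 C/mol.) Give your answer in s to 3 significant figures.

Plated area = 2 × 11.1 × 14.8 = 328.6 cm²
Volume = 328.6 × 39.6×10⁻⁴ cm = 1.301 cm³
m(Ag) = 1.301 × 10.49 = 13.65 g
n(Ag) = 13.65 / 107.87 = 0.1265 mol; n(e⁻) = 0.1265 mol
Q = 0.1265 × 96485 / 0.914 = 13350 C
t = 13350 / 14.1 = 946.8 s

947 s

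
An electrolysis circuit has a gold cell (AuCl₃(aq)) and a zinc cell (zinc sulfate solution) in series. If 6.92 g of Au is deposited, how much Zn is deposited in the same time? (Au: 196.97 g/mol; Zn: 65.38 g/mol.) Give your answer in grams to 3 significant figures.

3.45 g

n(Au) = 6.92 / 196.97 = 0.03513 mol
Au³⁺ + 3e⁻ → Au, so n(e⁻) = 3 × 0.03513 = 0.1054 mol
Since the cells are in series, n(e⁻) in the Zn cell is also 0.1054 mol.
Zn²⁺ + 2e⁻ → Zn, so n(Zn) = 0.1054 / 2 = 0.05270 mol
m(Zn) = 0.05270 × 65.38 = 3.45 g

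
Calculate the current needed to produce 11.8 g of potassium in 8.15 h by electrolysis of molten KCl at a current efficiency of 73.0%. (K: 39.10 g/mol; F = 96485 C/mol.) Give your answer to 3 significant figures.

n(K) = 11.8 / 39.10 = 0.3018 mol
K⁺ + e⁻ → K, so n(e⁻) = 0.3018 mol
Q = 0.3018 × 96485 / 0.730 = 39890 C
I = Q / t = 39890 / 29340 s = 1.36 A

1.36 A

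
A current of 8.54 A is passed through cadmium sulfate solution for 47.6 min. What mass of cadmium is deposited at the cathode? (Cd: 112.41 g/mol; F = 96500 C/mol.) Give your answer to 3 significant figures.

14.2 g

Charge passed = 8.54 × 2856 = 24390 C
n(e⁻) = 24390 / 96500 = 0.2527 mol
Cd²⁺ + 2e⁻ → Cd, so n(Cd) = 0.2527 / 2 = 0.1264 mol
m = 0.1264 × 112.41 = 14.2 g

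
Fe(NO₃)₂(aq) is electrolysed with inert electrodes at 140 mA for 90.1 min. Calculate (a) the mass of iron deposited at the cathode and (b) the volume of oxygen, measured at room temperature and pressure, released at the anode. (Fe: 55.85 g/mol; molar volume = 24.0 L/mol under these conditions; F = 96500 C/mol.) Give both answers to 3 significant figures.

0.219 g Fe; 0.0471 L O₂

Q = 0.140 × 5406 = 756.8 C; n(e⁻) = 756.8 / 96500 = 0.007842 mol
Cathode: Fe²⁺ + 2e⁻ → Fe → n(Fe) = 0.007842/2 = 0.003921 mol → 0.219 g
Anode: 2H₂O → O₂ + 4H⁺ + 4e⁻ → n(O₂) = 0.007842/4 = 0.001961 mol → 0.0471 L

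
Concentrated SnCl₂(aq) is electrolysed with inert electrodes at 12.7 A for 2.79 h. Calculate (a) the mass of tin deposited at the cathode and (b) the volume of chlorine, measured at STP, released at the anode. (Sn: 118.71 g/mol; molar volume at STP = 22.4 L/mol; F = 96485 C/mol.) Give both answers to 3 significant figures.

Q = 12.7 × 10044 = 1.276×10^5 C; n(e⁻) = 1.276×10^5 / 96485 = 1.322 mol
Cathode: Sn²⁺ + 2e⁻ → Sn → n(Sn) = 1.322/2 = 0.6610 mol → 78.5 g
Anode: 2Cl⁻ → Cl₂ + 2e⁻ → n(Cl₂) = 1.322/2 = 0.6610 mol → 14.8 L

78.5 g Sn; 14.8 L Cl₂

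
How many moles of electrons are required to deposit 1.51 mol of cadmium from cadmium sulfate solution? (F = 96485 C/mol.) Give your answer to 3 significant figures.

Cd²⁺ + 2e⁻ → Cd, so n(e⁻) = 2 × 1.51 = 3.020 mol

3.02 mol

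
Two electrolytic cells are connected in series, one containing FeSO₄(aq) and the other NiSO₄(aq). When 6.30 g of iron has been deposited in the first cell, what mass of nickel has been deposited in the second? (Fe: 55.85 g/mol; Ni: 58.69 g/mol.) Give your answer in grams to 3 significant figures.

n(Fe) = 6.30 / 55.85 = 0.1128 mol
Fe²⁺ + 2e⁻ → Fe, so n(e⁻) = 2 × 0.1128 = 0.2256 mol
In series, the same 0.2256 mol of electrons flows through the second cell.
Ni²⁺ + 2e⁻ → Ni, so n(Ni) = 0.2256 / 2 = 0.1128 mol
m(Ni) = 0.1128 × 58.69 = 6.62 g

6.62 g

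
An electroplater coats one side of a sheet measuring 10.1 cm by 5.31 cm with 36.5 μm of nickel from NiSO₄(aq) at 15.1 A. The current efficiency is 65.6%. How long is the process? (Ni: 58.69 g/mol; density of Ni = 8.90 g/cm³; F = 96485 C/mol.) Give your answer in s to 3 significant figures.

578 s

Plated area = 10.1 × 5.31 = 53.63 cm²
Volume = 53.63 × 36.5×10⁻⁴ cm = 0.1957 cm³
m(Ni) = 0.1957 × 8.90 = 1.742 g
n(Ni) = 1.742 / 58.69 = 0.02968 mol; n(e⁻) = 2 × 0.02968 = 0.05936 mol
Q = 0.05936 × 96485 / 0.656 = 8731 C
t = 8731 / 15.1 = 578.2 s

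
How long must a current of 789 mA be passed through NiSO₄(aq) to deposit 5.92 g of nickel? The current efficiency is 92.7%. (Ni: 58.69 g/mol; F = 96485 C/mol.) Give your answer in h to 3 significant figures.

n(Ni) = 5.92 / 58.69 = 0.1009 mol
Ni²⁺ + 2e⁻ → Ni, so n(e⁻) = 2 × 0.1009 = 0.2018 mol
Q = 0.2018 × 96485 / 0.927 = 21000 C
t = Q / I = 21000 / 0.789 = 26620 s = 7.39 h

7.39 h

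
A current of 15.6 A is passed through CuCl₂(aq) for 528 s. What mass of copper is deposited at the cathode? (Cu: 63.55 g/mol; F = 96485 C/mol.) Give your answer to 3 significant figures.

Charge passed = 15.6 × 528 = 8237 C
n(e⁻) = Q/F = 8237/96485 = 0.08537 mol
Cu²⁺ + 2e⁻ → Cu, so n(Cu) = 0.08537 / 2 = 0.04269 mol
m = 0.04269 × 63.55 = 2.71 g

2.71 g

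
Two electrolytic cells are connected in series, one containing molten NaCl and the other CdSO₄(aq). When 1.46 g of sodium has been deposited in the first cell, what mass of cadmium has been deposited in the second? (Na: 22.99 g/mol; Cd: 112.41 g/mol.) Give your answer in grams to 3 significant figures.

3.57 g

n(Na) = 1.46 / 22.99 = 0.06351 mol
Na⁺ + e⁻ → Na, so n(e⁻) = 0.06351 mol
In series, the same 0.06351 mol of electrons flows through the second cell.
Cd²⁺ + 2e⁻ → Cd, so n(Cd) = 0.06351 / 2 = 0.03176 mol
m(Cd) = 0.03176 × 112.41 = 3.57 g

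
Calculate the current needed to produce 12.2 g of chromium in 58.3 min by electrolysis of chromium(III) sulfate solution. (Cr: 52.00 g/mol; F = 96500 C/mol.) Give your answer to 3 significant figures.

n(Cr) = 12.2 / 52.00 = 0.2346 mol
Cr³⁺ + 3e⁻ → Cr, so n(e⁻) = 3 × 0.2346 = 0.7038 mol
Q = 0.7038 × 96500 = 67920 C
I = Q / t = 67920 / 3498 s = 19.4 A

19.4 A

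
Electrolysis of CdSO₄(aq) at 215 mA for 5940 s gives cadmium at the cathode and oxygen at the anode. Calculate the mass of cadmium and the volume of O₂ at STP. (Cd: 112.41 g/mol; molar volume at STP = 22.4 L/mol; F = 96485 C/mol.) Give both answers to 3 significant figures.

0.744 g Cd; 0.0741 L O₂

Q = 0.215 × 5940 = 1277 C; n(e⁻) = 1277 / 96485 = 0.01324 mol
Cathode: Cd²⁺ + 2e⁻ → Cd → n(Cd) = 0.01324/2 = 0.006620 mol → 0.744 g
Anode: 2H₂O → O₂ + 4H⁺ + 4e⁻ → n(O₂) = 0.01324/4 = 0.003310 mol → 0.0741 L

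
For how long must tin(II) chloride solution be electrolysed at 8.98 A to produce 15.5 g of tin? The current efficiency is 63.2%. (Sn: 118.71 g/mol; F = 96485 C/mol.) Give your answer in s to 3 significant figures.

n(Sn) = 15.5 / 118.71 = 0.1306 mol
Sn²⁺ + 2e⁻ → Sn, so n(e⁻) = 2 × 0.1306 = 0.2612 mol
Q = 0.2612 × 96485 / 0.632 = 39880 C
t = Q / I = 39880 / 8.98 = 4441 s

4440 s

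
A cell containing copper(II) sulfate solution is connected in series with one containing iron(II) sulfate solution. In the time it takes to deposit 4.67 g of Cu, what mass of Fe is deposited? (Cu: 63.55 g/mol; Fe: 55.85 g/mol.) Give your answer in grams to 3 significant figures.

n(Cu) = 4.67 / 63.55 = 0.07349 mol
Cu²⁺ + 2e⁻ → Cu, so n(e⁻) = 2 × 0.07349 = 0.1470 mol
In series, the same 0.1470 mol of electrons flows through the second cell.
Fe²⁺ + 2e⁻ → Fe, so n(Fe) = 0.1470 / 2 = 0.07350 mol
m(Fe) = 0.07350 × 55.85 = 4.10 g

4.10 g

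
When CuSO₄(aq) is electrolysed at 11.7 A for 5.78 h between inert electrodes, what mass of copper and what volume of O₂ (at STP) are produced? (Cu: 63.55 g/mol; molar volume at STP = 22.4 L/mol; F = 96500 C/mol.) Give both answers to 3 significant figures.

80.2 g Cu; 14.1 L O₂

Q = 11.7 × 20808 = 2.435×10^5 C; n(e⁻) = 2.435×10^5 / 96500 = 2.523 mol
Cathode: Cu²⁺ + 2e⁻ → Cu → n(Cu) = 2.523/2 = 1.262 mol → 80.2 g
Anode: 2H₂O → O₂ + 4H⁺ + 4e⁻ → n(O₂) = 2.523/4 = 0.6308 mol → 14.1 L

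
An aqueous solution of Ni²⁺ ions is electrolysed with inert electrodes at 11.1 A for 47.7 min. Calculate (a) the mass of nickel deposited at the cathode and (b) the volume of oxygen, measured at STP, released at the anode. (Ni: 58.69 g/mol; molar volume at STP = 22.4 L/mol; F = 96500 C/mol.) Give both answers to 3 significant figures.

9.66 g Ni; 1.84 L O₂

Q = 11.1 × 2862 = 31770 C; n(e⁻) = 31770 / 96500 = 0.3292 mol
Cathode: Ni²⁺ + 2e⁻ → Ni → n(Ni) = 0.3292/2 = 0.1646 mol → 9.66 g
Anode: 2H₂O → O₂ + 4H⁺ + 4e⁻ → n(O₂) = 0.3292/4 = 0.08230 mol → 1.84 L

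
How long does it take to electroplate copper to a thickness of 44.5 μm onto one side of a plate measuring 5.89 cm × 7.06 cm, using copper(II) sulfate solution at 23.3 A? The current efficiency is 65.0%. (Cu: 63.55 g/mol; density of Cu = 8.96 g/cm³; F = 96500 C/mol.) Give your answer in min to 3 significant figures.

Plated area = 5.89 × 7.06 = 41.58 cm²
Volume = 41.58 × 44.5×10⁻⁴ cm = 0.1850 cm³
m(Cu) = 0.1850 × 8.96 = 1.658 g
n(Cu) = 1.658 / 63.55 = 0.02609 mol; n(e⁻) = 2 × 0.02609 = 0.05218 mol
Q = 0.05218 × 96500 / 0.650 = 7747 C
t = 7747 / 23.3 = 332.5 s = 5.54 min

5.54 min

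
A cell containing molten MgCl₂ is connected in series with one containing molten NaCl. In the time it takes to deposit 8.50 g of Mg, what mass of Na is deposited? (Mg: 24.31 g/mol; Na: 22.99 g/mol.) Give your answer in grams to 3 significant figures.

16.1 g

n(Mg) = 8.50 / 24.31 = 0.3497 mol
Mg²⁺ + 2e⁻ → Mg, so n(e⁻) = 2 × 0.3497 = 0.6994 mol
Since the cells are in series, n(e⁻) in the Na cell is also 0.6994 mol.
Na⁺ + e⁻ → Na, so n(Na) = 0.6994 mol
m(Na) = 0.6994 × 22.99 = 16.1 g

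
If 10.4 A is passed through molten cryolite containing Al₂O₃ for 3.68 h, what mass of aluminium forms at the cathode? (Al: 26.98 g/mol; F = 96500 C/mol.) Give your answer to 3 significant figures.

12.8 g

Q = It = 10.4 × 13248 = 1.378×10^5 C
n(e⁻) = Q/F = 1.378×10^5/96500 = 1.428 mol
Al³⁺ + 3e⁻ → Al, so n(Al) = 1.428 / 3 = 0.4760 mol
m = 0.4760 × 26.98 = 12.8 g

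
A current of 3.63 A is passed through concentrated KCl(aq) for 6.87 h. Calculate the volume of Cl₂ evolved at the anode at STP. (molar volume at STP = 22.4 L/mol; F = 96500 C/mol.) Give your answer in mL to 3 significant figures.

10400 mL

Q = 3.63 A × 24732 s = 89780 C
Moles of electrons = 89780 / 96500 = 0.9304 mol
2Cl⁻ → Cl₂ + 2e⁻, so n(Cl₂) = 0.9304 / 2 = 0.4652 mol
V = 0.4652 × 22.4 = 10.42 L
= 10400 mL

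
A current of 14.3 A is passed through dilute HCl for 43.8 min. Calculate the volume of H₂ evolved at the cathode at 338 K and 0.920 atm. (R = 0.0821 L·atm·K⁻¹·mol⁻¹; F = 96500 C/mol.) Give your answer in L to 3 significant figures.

Q = 14.3 A × 2628 s = 37580 C
n(e⁻) = 37580 / 96500 = 0.3894 mol
2H⁺ + 2e⁻ → H₂, so n(H₂) = 0.3894 / 2 = 0.1947 mol
V = nRT/P = 0.1947 × 0.0821 × 338 / 0.920 = 5.873 L

5.87 L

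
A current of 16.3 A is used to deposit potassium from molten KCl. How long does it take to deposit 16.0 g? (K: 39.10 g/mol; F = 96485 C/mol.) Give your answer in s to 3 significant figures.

2420 s

n(K) = 16.0 / 39.10 = 0.4092 mol
K⁺ + e⁻ → K, so n(e⁻) = 0.4092 mol
Q = 0.4092 × 96485 = 39480 C
t = Q / I = 39480 / 16.3 = 2422 s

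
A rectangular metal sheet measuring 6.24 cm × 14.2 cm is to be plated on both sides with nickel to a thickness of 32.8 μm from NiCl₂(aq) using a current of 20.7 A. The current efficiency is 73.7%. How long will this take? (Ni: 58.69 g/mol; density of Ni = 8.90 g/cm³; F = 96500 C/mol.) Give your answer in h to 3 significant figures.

0.310 h

Plated area = 2 × 6.24 × 14.2 = 177.2 cm²
Volume = 177.2 × 32.8×10⁻⁴ cm = 0.5812 cm³
m(Ni) = 0.5812 × 8.90 = 5.173 g
n(Ni) = 5.173 / 58.69 = 0.08814 mol; n(e⁻) = 2 × 0.08814 = 0.1763 mol
Q = 0.1763 × 96500 / 0.737 = 23080 C
t = 23080 / 20.7 = 1115 s = 0.310 h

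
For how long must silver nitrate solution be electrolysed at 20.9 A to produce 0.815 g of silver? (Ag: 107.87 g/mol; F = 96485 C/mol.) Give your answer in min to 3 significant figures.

0.581 min

n(Ag) = 0.815 / 107.87 = 0.007555 mol
Ag⁺ + e⁻ → Ag, so n(e⁻) = 0.007555 mol
Q = 0.007555 × 96485 = 728.9 C
t = Q / I = 728.9 / 20.9 = 34.88 s = 0.581 min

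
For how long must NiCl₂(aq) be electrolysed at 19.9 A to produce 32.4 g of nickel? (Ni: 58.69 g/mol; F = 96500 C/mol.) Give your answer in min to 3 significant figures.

89.2 min

n(Ni) = 32.4 / 58.69 = 0.5521 mol
Ni²⁺ + 2e⁻ → Ni, so n(e⁻) = 2 × 0.5521 = 1.104 mol
Q = 1.104 × 96500 = 1.065×10^5 C
t = Q / I = 1.065×10^5 / 19.9 = 5352 s = 89.2 min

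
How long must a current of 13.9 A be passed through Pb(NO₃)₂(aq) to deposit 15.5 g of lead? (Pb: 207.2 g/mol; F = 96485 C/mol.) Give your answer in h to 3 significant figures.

n(Pb) = 15.5 / 207.2 = 0.07481 mol
Pb²⁺ + 2e⁻ → Pb, so n(e⁻) = 2 × 0.07481 = 0.1496 mol
Q = 0.1496 × 96485 = 14430 C
t = Q / I = 14430 / 13.9 = 1038 s = 0.288 h

0.288 h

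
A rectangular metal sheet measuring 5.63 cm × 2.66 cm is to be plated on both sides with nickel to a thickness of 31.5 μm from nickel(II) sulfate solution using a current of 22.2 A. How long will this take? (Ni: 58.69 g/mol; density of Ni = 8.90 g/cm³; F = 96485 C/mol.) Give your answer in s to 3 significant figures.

124 s

Plated area = 2 × 5.63 × 2.66 = 29.95 cm²
Volume = 29.95 × 31.5×10⁻⁴ cm = 0.09434 cm³
m(Ni) = 0.09434 × 8.90 = 0.8396 g
n(Ni) = 0.8396 / 58.69 = 0.01431 mol; n(e⁻) = 2 × 0.01431 = 0.02862 mol
Q = 0.02862 × 96485 = 2761 C
t = 2761 / 22.2 = 124.4 s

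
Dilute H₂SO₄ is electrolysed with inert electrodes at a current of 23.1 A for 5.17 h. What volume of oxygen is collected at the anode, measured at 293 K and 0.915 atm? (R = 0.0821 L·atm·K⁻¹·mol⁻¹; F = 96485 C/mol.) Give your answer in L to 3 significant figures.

Q = It = 23.1 × 18612 = 4.299×10^5 C
Moles of electrons = 4.299×10^5 / 96485 = 4.456 mol
2H₂O → O₂ + 4H⁺ + 4e⁻, so n(O₂) = 4.456 / 4 = 1.114 mol
V = nRT/P = 1.114 × 0.0821 × 293 / 0.915 = 29.29 L

29.3 L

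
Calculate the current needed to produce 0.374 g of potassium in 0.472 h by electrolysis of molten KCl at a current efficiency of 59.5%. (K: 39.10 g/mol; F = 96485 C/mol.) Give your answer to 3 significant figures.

0.913 A

n(K) = 0.374 / 39.10 = 0.009565 mol
K⁺ + e⁻ → K, so n(e⁻) = 0.009565 mol
Q = 0.009565 × 96485 / 0.595 = 1551 C
I = Q / t = 1551 / 1699.2 s = 0.913 A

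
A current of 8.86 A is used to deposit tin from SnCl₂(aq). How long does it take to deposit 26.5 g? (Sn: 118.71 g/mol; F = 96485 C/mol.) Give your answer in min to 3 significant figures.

n(Sn) = 26.5 / 118.71 = 0.2232 mol
Sn²⁺ + 2e⁻ → Sn, so n(e⁻) = 2 × 0.2232 = 0.4464 mol
Q = 0.4464 × 96485 = 43070 C
t = Q / I = 43070 / 8.86 = 4861 s = 81.0 min

81.0 min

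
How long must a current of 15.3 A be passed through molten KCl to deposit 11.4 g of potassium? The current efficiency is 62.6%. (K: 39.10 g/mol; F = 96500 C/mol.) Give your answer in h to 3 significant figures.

0.816 h

n(K) = 11.4 / 39.10 = 0.2916 mol
K⁺ + e⁻ → K, so n(e⁻) = 0.2916 mol
Q = 0.2916 × 96500 / 0.626 = 44950 C
t = Q / I = 44950 / 15.3 = 2938 s = 0.816 h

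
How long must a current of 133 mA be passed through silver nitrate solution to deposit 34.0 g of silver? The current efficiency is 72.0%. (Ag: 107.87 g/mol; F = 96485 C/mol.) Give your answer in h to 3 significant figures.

88.2 h

n(Ag) = 34.0 / 107.87 = 0.3152 mol
Ag⁺ + e⁻ → Ag, so n(e⁻) = 0.3152 mol
Q = 0.3152 × 96485 / 0.720 = 42240 C
t = Q / I = 42240 / 0.133 = 3.176×10^5 s = 88.2 h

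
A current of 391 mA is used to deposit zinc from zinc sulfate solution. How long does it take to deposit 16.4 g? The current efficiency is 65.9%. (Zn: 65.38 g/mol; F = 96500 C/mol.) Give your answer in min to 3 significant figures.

3130 min

n(Zn) = 16.4 / 65.38 = 0.2508 mol
Zn²⁺ + 2e⁻ → Zn, so n(e⁻) = 2 × 0.2508 = 0.5016 mol
Q = 0.5016 × 96500 / 0.659 = 73450 C
t = Q / I = 73450 / 0.391 = 1.879×10^5 s = 3130 min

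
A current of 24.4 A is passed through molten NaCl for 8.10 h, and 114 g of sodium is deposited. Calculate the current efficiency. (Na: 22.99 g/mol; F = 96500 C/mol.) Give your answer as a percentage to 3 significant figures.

67.3%

Q = 24.4 × 29160 = 7.115×10^5 C
n(e⁻) = 7.115×10^5 / 96500 = 7.373 mol
Na⁺ + e⁻ → Na, so theoretical n(Na) = 7.373 mol → 169.5 g
Efficiency = 114 / 169.5 = 0.6726 = 67.3%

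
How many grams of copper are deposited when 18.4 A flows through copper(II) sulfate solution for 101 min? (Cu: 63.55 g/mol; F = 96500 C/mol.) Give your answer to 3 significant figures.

Q = 18.4 A × 6060 s = 1.115×10^5 C
n(e⁻) = 1.115×10^5 / 96500 = 1.155 mol
Cu²⁺ + 2e⁻ → Cu, so n(Cu) = 1.155 / 2 = 0.5775 mol
m = 0.5775 × 63.55 = 36.7 g

36.7 g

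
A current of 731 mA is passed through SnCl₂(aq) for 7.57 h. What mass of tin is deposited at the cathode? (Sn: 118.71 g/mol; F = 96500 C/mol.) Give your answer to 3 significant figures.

Charge passed = 0.731 × 27252 = 19920 C
Moles of electrons = 19920 / 96500 = 0.2064 mol
Sn²⁺ + 2e⁻ → Sn, so n(Sn) = 0.2064 / 2 = 0.1032 mol
m = 0.1032 × 118.71 = 12.3 g

12.3 g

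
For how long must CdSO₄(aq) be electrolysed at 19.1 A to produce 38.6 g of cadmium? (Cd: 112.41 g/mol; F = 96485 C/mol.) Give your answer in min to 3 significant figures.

n(Cd) = 38.6 / 112.41 = 0.3434 mol
Cd²⁺ + 2e⁻ → Cd, so n(e⁻) = 2 × 0.3434 = 0.6868 mol
Q = 0.6868 × 96485 = 66270 C
t = Q / I = 66270 / 19.1 = 3470 s = 57.8 min

57.8 min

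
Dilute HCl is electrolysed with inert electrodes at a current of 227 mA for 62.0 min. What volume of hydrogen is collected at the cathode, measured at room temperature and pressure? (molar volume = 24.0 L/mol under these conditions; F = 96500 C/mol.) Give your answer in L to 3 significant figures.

Q = It = 0.227 × 3720 = 844.4 C
Moles of electrons = 844.4 / 96500 = 0.008750 mol
2H⁺ + 2e⁻ → H₂, so n(H₂) = 0.008750 / 2 = 0.004375 mol
V = 0.004375 × 24.0 = 0.1050 L

0.105 L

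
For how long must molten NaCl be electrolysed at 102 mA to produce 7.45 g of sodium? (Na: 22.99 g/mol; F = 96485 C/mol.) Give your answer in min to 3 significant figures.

5110 min

n(Na) = 7.45 / 22.99 = 0.3241 mol
Na⁺ + e⁻ → Na, so n(e⁻) = 0.3241 mol
Q = 0.3241 × 96485 = 31270 C
t = Q / I = 31270 / 0.102 = 3.066×10^5 s = 5110 min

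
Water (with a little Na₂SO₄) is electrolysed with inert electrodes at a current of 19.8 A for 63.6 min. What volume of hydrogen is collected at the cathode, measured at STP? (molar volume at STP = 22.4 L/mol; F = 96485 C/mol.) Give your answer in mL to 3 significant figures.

8770 mL

Q = 19.8 A × 3816 s = 75560 C
n(e⁻) = Q/F = 75560/96485 = 0.7831 mol
2H⁺ + 2e⁻ → H₂, so n(H₂) = 0.7831 / 2 = 0.3916 mol
V = 0.3916 × 22.4 = 8.772 L
= 8770 mL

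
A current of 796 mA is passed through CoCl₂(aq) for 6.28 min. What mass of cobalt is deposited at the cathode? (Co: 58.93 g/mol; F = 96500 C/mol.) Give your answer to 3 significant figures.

Q = It = 0.796 × 376.8 = 299.9 C
n(e⁻) = 299.9 / 96500 = 0.003108 mol
Co²⁺ + 2e⁻ → Co, so n(Co) = 0.003108 / 2 = 0.001554 mol
m = 0.001554 × 58.93 = 0.0916 g

0.0916 g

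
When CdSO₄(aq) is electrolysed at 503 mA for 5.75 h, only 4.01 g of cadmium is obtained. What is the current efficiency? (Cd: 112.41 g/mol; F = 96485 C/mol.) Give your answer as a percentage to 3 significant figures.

66.1%

Q = 0.503 × 20700 = 10410 C
n(e⁻) = 10410 / 96485 = 0.1079 mol
Cd²⁺ + 2e⁻ → Cd, so theoretical n(Cd) = 0.05395 mol → 6.065 g
Efficiency = 4.01 / 6.065 = 0.6612 = 66.1%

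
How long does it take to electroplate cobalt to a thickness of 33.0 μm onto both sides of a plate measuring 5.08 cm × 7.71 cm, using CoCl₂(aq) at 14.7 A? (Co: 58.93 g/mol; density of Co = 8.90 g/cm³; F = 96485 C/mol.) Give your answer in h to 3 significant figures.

Plated area = 2 × 5.08 × 7.71 = 78.33 cm²
Volume = 78.33 × 33.0×10⁻⁴ cm = 0.2585 cm³
m(Co) = 0.2585 × 8.90 = 2.301 g
n(Co) = 2.301 / 58.93 = 0.03905 mol; n(e⁻) = 2 × 0.03905 = 0.07810 mol
Q = 0.07810 × 96485 = 7535 C
t = 7535 / 14.7 = 512.6 s = 0.142 h

0.142 h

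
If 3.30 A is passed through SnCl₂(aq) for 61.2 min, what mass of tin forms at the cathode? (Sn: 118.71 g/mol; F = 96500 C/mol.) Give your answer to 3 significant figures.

Charge passed = 3.30 × 3672 = 12120 C
n(e⁻) = 12120 / 96500 = 0.1256 mol
Sn²⁺ + 2e⁻ → Sn, so n(Sn) = 0.1256 / 2 = 0.06280 mol
m = 0.06280 × 118.71 = 7.45 g

7.45 g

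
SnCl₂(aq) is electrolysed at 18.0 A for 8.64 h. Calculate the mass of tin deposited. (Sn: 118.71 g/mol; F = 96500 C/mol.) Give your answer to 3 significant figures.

344 g

Q = It = 18.0 × 31104 = 5.599×10^5 C
Moles of electrons = 5.599×10^5 / 96500 = 5.802 mol
Sn²⁺ + 2e⁻ → Sn, so n(Sn) = 5.802 / 2 = 2.901 mol
m = 2.901 × 118.71 = 344 g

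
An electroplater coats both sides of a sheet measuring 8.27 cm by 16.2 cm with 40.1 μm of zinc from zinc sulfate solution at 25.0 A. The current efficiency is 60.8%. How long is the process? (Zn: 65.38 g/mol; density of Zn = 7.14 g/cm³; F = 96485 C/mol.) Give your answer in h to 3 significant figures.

Plated area = 2 × 8.27 × 16.2 = 267.9 cm²
Volume = 267.9 × 40.1×10⁻⁴ cm = 1.074 cm³
m(Zn) = 1.074 × 7.14 = 7.668 g
n(Zn) = 7.668 / 65.38 = 0.1173 mol; n(e⁻) = 2 × 0.1173 = 0.2346 mol
Q = 0.2346 × 96485 / 0.608 = 37230 C
t = 37230 / 25.0 = 1489 s = 0.414 h

0.414 h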